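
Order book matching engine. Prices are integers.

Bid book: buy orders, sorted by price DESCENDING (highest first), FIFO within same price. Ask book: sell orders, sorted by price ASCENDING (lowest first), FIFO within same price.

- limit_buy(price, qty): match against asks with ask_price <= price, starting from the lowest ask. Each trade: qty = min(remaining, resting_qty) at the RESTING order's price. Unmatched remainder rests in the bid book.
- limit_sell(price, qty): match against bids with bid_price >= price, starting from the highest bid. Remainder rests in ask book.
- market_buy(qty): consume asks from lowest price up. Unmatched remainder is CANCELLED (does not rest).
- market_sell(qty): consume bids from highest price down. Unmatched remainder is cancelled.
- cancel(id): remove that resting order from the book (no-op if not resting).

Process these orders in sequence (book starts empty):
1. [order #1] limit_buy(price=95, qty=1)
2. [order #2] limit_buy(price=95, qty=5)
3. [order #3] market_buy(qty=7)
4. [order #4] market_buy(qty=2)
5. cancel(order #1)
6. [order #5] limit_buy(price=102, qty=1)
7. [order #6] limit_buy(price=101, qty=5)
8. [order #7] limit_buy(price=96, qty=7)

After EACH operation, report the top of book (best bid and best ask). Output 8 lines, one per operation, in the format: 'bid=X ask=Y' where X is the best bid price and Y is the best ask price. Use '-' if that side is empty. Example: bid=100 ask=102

After op 1 [order #1] limit_buy(price=95, qty=1): fills=none; bids=[#1:1@95] asks=[-]
After op 2 [order #2] limit_buy(price=95, qty=5): fills=none; bids=[#1:1@95 #2:5@95] asks=[-]
After op 3 [order #3] market_buy(qty=7): fills=none; bids=[#1:1@95 #2:5@95] asks=[-]
After op 4 [order #4] market_buy(qty=2): fills=none; bids=[#1:1@95 #2:5@95] asks=[-]
After op 5 cancel(order #1): fills=none; bids=[#2:5@95] asks=[-]
After op 6 [order #5] limit_buy(price=102, qty=1): fills=none; bids=[#5:1@102 #2:5@95] asks=[-]
After op 7 [order #6] limit_buy(price=101, qty=5): fills=none; bids=[#5:1@102 #6:5@101 #2:5@95] asks=[-]
After op 8 [order #7] limit_buy(price=96, qty=7): fills=none; bids=[#5:1@102 #6:5@101 #7:7@96 #2:5@95] asks=[-]

Answer: bid=95 ask=-
bid=95 ask=-
bid=95 ask=-
bid=95 ask=-
bid=95 ask=-
bid=102 ask=-
bid=102 ask=-
bid=102 ask=-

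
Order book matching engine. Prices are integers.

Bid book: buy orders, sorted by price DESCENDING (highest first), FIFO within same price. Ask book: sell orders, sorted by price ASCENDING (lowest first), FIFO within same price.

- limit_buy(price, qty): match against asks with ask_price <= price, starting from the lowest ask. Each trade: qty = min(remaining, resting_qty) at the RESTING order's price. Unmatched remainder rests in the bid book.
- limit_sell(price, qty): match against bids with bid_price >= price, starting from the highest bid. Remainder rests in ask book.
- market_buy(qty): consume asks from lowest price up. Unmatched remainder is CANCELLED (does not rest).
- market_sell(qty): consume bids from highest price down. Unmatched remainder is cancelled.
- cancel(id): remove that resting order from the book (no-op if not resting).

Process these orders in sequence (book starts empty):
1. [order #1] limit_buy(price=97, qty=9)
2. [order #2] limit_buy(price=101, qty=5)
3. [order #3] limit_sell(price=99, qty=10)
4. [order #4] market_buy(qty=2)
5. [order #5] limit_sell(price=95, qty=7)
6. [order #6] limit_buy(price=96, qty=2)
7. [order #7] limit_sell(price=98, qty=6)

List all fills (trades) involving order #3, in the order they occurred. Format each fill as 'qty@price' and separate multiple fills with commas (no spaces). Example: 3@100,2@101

Answer: 5@101,2@99

Derivation:
After op 1 [order #1] limit_buy(price=97, qty=9): fills=none; bids=[#1:9@97] asks=[-]
After op 2 [order #2] limit_buy(price=101, qty=5): fills=none; bids=[#2:5@101 #1:9@97] asks=[-]
After op 3 [order #3] limit_sell(price=99, qty=10): fills=#2x#3:5@101; bids=[#1:9@97] asks=[#3:5@99]
After op 4 [order #4] market_buy(qty=2): fills=#4x#3:2@99; bids=[#1:9@97] asks=[#3:3@99]
After op 5 [order #5] limit_sell(price=95, qty=7): fills=#1x#5:7@97; bids=[#1:2@97] asks=[#3:3@99]
After op 6 [order #6] limit_buy(price=96, qty=2): fills=none; bids=[#1:2@97 #6:2@96] asks=[#3:3@99]
After op 7 [order #7] limit_sell(price=98, qty=6): fills=none; bids=[#1:2@97 #6:2@96] asks=[#7:6@98 #3:3@99]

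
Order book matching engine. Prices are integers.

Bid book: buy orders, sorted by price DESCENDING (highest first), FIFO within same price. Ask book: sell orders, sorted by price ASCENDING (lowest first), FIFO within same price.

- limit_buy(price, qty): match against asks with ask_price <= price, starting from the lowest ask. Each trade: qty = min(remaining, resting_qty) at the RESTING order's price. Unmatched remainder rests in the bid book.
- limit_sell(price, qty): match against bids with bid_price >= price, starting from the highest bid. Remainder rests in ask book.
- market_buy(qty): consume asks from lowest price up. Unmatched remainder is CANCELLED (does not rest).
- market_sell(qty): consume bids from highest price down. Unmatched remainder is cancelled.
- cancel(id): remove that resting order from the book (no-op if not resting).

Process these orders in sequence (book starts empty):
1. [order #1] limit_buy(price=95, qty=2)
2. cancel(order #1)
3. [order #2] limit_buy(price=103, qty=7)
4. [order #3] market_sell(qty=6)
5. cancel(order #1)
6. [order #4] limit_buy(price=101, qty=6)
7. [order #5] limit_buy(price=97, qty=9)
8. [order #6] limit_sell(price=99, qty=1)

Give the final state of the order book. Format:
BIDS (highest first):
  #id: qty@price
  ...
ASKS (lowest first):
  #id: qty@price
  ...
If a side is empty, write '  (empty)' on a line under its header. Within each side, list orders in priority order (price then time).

After op 1 [order #1] limit_buy(price=95, qty=2): fills=none; bids=[#1:2@95] asks=[-]
After op 2 cancel(order #1): fills=none; bids=[-] asks=[-]
After op 3 [order #2] limit_buy(price=103, qty=7): fills=none; bids=[#2:7@103] asks=[-]
After op 4 [order #3] market_sell(qty=6): fills=#2x#3:6@103; bids=[#2:1@103] asks=[-]
After op 5 cancel(order #1): fills=none; bids=[#2:1@103] asks=[-]
After op 6 [order #4] limit_buy(price=101, qty=6): fills=none; bids=[#2:1@103 #4:6@101] asks=[-]
After op 7 [order #5] limit_buy(price=97, qty=9): fills=none; bids=[#2:1@103 #4:6@101 #5:9@97] asks=[-]
After op 8 [order #6] limit_sell(price=99, qty=1): fills=#2x#6:1@103; bids=[#4:6@101 #5:9@97] asks=[-]

Answer: BIDS (highest first):
  #4: 6@101
  #5: 9@97
ASKS (lowest first):
  (empty)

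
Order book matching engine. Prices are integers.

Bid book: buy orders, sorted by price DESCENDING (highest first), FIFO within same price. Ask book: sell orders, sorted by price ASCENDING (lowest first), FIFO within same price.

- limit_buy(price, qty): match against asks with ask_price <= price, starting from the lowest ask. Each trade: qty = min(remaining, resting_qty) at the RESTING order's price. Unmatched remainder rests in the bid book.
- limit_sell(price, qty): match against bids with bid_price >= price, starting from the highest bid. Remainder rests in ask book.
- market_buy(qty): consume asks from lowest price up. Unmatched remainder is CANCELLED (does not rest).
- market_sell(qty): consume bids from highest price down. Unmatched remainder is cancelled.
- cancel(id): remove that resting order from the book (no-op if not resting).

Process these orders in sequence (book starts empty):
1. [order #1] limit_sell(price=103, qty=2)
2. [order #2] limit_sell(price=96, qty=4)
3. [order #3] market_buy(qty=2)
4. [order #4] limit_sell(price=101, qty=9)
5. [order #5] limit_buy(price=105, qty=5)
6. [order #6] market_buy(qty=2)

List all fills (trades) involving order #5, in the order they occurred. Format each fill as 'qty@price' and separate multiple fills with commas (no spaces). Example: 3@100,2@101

After op 1 [order #1] limit_sell(price=103, qty=2): fills=none; bids=[-] asks=[#1:2@103]
After op 2 [order #2] limit_sell(price=96, qty=4): fills=none; bids=[-] asks=[#2:4@96 #1:2@103]
After op 3 [order #3] market_buy(qty=2): fills=#3x#2:2@96; bids=[-] asks=[#2:2@96 #1:2@103]
After op 4 [order #4] limit_sell(price=101, qty=9): fills=none; bids=[-] asks=[#2:2@96 #4:9@101 #1:2@103]
After op 5 [order #5] limit_buy(price=105, qty=5): fills=#5x#2:2@96 #5x#4:3@101; bids=[-] asks=[#4:6@101 #1:2@103]
After op 6 [order #6] market_buy(qty=2): fills=#6x#4:2@101; bids=[-] asks=[#4:4@101 #1:2@103]

Answer: 2@96,3@101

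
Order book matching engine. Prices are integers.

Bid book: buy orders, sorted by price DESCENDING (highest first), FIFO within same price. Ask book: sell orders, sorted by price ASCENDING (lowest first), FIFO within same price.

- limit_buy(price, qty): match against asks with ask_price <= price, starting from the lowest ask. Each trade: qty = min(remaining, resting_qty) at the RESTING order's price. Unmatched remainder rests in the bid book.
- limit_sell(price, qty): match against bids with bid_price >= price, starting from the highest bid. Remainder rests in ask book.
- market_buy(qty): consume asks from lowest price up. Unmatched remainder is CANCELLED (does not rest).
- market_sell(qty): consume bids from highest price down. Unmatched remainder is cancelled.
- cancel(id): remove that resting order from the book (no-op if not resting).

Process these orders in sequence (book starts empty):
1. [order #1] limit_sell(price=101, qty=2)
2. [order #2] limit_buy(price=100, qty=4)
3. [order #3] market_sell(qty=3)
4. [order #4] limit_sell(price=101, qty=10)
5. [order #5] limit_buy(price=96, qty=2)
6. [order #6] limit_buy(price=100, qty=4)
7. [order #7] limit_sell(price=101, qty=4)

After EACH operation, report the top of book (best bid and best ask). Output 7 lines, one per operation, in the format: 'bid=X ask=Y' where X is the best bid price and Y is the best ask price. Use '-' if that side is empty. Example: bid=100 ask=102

After op 1 [order #1] limit_sell(price=101, qty=2): fills=none; bids=[-] asks=[#1:2@101]
After op 2 [order #2] limit_buy(price=100, qty=4): fills=none; bids=[#2:4@100] asks=[#1:2@101]
After op 3 [order #3] market_sell(qty=3): fills=#2x#3:3@100; bids=[#2:1@100] asks=[#1:2@101]
After op 4 [order #4] limit_sell(price=101, qty=10): fills=none; bids=[#2:1@100] asks=[#1:2@101 #4:10@101]
After op 5 [order #5] limit_buy(price=96, qty=2): fills=none; bids=[#2:1@100 #5:2@96] asks=[#1:2@101 #4:10@101]
After op 6 [order #6] limit_buy(price=100, qty=4): fills=none; bids=[#2:1@100 #6:4@100 #5:2@96] asks=[#1:2@101 #4:10@101]
After op 7 [order #7] limit_sell(price=101, qty=4): fills=none; bids=[#2:1@100 #6:4@100 #5:2@96] asks=[#1:2@101 #4:10@101 #7:4@101]

Answer: bid=- ask=101
bid=100 ask=101
bid=100 ask=101
bid=100 ask=101
bid=100 ask=101
bid=100 ask=101
bid=100 ask=101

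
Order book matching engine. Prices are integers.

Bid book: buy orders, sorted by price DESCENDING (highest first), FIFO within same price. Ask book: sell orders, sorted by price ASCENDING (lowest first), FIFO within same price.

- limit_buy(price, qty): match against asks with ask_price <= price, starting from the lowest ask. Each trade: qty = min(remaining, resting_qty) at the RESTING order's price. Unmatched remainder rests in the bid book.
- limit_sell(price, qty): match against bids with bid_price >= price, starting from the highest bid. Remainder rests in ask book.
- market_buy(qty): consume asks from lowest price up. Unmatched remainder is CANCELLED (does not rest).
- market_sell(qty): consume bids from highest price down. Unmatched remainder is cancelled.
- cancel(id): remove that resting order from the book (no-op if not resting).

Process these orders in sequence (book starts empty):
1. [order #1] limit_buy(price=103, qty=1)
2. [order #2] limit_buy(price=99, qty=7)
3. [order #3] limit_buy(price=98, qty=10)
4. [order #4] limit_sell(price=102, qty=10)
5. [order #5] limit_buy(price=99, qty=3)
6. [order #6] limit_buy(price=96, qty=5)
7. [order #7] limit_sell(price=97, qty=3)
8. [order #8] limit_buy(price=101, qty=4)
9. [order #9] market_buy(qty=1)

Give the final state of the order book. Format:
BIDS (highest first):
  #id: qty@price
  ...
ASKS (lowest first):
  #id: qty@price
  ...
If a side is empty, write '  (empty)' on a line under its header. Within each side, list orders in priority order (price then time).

After op 1 [order #1] limit_buy(price=103, qty=1): fills=none; bids=[#1:1@103] asks=[-]
After op 2 [order #2] limit_buy(price=99, qty=7): fills=none; bids=[#1:1@103 #2:7@99] asks=[-]
After op 3 [order #3] limit_buy(price=98, qty=10): fills=none; bids=[#1:1@103 #2:7@99 #3:10@98] asks=[-]
After op 4 [order #4] limit_sell(price=102, qty=10): fills=#1x#4:1@103; bids=[#2:7@99 #3:10@98] asks=[#4:9@102]
After op 5 [order #5] limit_buy(price=99, qty=3): fills=none; bids=[#2:7@99 #5:3@99 #3:10@98] asks=[#4:9@102]
After op 6 [order #6] limit_buy(price=96, qty=5): fills=none; bids=[#2:7@99 #5:3@99 #3:10@98 #6:5@96] asks=[#4:9@102]
After op 7 [order #7] limit_sell(price=97, qty=3): fills=#2x#7:3@99; bids=[#2:4@99 #5:3@99 #3:10@98 #6:5@96] asks=[#4:9@102]
After op 8 [order #8] limit_buy(price=101, qty=4): fills=none; bids=[#8:4@101 #2:4@99 #5:3@99 #3:10@98 #6:5@96] asks=[#4:9@102]
After op 9 [order #9] market_buy(qty=1): fills=#9x#4:1@102; bids=[#8:4@101 #2:4@99 #5:3@99 #3:10@98 #6:5@96] asks=[#4:8@102]

Answer: BIDS (highest first):
  #8: 4@101
  #2: 4@99
  #5: 3@99
  #3: 10@98
  #6: 5@96
ASKS (lowest first):
  #4: 8@102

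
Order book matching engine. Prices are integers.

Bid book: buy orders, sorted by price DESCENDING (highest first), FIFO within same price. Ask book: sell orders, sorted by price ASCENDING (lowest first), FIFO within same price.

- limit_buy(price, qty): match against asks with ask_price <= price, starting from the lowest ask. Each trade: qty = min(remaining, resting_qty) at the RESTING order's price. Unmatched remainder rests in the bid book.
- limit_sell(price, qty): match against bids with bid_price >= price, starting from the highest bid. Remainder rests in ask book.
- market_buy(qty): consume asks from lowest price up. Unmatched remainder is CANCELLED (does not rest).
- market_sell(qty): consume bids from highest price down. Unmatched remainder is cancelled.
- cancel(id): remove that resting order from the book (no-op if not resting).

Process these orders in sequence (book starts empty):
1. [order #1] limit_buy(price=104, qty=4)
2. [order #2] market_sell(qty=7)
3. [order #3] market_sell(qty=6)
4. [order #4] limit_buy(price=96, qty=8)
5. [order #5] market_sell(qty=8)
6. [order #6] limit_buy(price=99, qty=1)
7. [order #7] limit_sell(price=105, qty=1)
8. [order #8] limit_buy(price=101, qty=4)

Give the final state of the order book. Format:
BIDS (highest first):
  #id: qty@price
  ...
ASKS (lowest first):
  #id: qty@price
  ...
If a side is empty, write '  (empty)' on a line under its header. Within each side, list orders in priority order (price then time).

After op 1 [order #1] limit_buy(price=104, qty=4): fills=none; bids=[#1:4@104] asks=[-]
After op 2 [order #2] market_sell(qty=7): fills=#1x#2:4@104; bids=[-] asks=[-]
After op 3 [order #3] market_sell(qty=6): fills=none; bids=[-] asks=[-]
After op 4 [order #4] limit_buy(price=96, qty=8): fills=none; bids=[#4:8@96] asks=[-]
After op 5 [order #5] market_sell(qty=8): fills=#4x#5:8@96; bids=[-] asks=[-]
After op 6 [order #6] limit_buy(price=99, qty=1): fills=none; bids=[#6:1@99] asks=[-]
After op 7 [order #7] limit_sell(price=105, qty=1): fills=none; bids=[#6:1@99] asks=[#7:1@105]
After op 8 [order #8] limit_buy(price=101, qty=4): fills=none; bids=[#8:4@101 #6:1@99] asks=[#7:1@105]

Answer: BIDS (highest first):
  #8: 4@101
  #6: 1@99
ASKS (lowest first):
  #7: 1@105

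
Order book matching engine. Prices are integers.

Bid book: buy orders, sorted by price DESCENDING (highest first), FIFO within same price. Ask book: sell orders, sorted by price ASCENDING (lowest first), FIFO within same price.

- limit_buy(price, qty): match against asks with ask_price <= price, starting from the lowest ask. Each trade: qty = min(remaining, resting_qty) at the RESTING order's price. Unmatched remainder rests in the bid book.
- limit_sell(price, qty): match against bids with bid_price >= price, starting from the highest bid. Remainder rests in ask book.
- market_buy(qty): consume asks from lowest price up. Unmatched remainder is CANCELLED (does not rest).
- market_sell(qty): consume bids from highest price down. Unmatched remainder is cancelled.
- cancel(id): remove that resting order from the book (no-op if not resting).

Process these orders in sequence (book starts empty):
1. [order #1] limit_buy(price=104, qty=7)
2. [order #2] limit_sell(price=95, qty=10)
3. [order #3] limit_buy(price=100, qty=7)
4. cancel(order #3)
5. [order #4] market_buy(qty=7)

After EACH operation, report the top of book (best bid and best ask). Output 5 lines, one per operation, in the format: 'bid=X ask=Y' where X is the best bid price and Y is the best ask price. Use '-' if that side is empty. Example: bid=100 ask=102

After op 1 [order #1] limit_buy(price=104, qty=7): fills=none; bids=[#1:7@104] asks=[-]
After op 2 [order #2] limit_sell(price=95, qty=10): fills=#1x#2:7@104; bids=[-] asks=[#2:3@95]
After op 3 [order #3] limit_buy(price=100, qty=7): fills=#3x#2:3@95; bids=[#3:4@100] asks=[-]
After op 4 cancel(order #3): fills=none; bids=[-] asks=[-]
After op 5 [order #4] market_buy(qty=7): fills=none; bids=[-] asks=[-]

Answer: bid=104 ask=-
bid=- ask=95
bid=100 ask=-
bid=- ask=-
bid=- ask=-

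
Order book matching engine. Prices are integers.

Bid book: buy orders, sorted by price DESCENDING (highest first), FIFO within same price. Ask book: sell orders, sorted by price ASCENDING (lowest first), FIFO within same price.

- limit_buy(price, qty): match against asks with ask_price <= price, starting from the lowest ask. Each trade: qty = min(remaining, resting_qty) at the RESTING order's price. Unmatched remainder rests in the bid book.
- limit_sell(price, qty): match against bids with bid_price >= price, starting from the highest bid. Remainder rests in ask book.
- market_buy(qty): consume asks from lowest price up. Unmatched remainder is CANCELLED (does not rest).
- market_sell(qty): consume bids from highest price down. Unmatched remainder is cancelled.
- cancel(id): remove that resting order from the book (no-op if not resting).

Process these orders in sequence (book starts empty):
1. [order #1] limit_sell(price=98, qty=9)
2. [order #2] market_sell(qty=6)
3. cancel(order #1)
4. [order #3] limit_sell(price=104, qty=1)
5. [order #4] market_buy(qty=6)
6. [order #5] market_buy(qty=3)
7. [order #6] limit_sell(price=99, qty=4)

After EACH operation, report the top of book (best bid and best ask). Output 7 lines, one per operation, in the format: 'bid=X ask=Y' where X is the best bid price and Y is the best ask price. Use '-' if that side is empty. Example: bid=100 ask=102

Answer: bid=- ask=98
bid=- ask=98
bid=- ask=-
bid=- ask=104
bid=- ask=-
bid=- ask=-
bid=- ask=99

Derivation:
After op 1 [order #1] limit_sell(price=98, qty=9): fills=none; bids=[-] asks=[#1:9@98]
After op 2 [order #2] market_sell(qty=6): fills=none; bids=[-] asks=[#1:9@98]
After op 3 cancel(order #1): fills=none; bids=[-] asks=[-]
After op 4 [order #3] limit_sell(price=104, qty=1): fills=none; bids=[-] asks=[#3:1@104]
After op 5 [order #4] market_buy(qty=6): fills=#4x#3:1@104; bids=[-] asks=[-]
After op 6 [order #5] market_buy(qty=3): fills=none; bids=[-] asks=[-]
After op 7 [order #6] limit_sell(price=99, qty=4): fills=none; bids=[-] asks=[#6:4@99]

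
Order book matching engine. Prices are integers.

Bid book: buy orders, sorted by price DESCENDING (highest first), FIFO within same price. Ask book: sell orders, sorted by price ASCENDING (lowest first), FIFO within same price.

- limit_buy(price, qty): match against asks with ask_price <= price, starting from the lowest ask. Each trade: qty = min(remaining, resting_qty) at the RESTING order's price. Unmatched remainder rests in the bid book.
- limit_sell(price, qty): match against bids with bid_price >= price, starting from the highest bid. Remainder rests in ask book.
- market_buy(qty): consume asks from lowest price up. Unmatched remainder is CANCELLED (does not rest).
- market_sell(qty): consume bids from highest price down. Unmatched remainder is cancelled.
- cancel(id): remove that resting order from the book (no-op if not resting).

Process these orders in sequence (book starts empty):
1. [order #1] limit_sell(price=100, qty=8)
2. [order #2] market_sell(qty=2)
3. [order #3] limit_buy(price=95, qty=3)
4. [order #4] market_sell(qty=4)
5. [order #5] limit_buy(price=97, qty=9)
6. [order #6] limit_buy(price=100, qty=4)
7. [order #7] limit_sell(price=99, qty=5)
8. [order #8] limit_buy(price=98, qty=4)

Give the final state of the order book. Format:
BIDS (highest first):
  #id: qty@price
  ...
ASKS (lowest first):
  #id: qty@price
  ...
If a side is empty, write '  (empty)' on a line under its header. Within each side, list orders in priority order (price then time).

Answer: BIDS (highest first):
  #8: 4@98
  #5: 9@97
ASKS (lowest first):
  #7: 5@99
  #1: 4@100

Derivation:
After op 1 [order #1] limit_sell(price=100, qty=8): fills=none; bids=[-] asks=[#1:8@100]
After op 2 [order #2] market_sell(qty=2): fills=none; bids=[-] asks=[#1:8@100]
After op 3 [order #3] limit_buy(price=95, qty=3): fills=none; bids=[#3:3@95] asks=[#1:8@100]
After op 4 [order #4] market_sell(qty=4): fills=#3x#4:3@95; bids=[-] asks=[#1:8@100]
After op 5 [order #5] limit_buy(price=97, qty=9): fills=none; bids=[#5:9@97] asks=[#1:8@100]
After op 6 [order #6] limit_buy(price=100, qty=4): fills=#6x#1:4@100; bids=[#5:9@97] asks=[#1:4@100]
After op 7 [order #7] limit_sell(price=99, qty=5): fills=none; bids=[#5:9@97] asks=[#7:5@99 #1:4@100]
After op 8 [order #8] limit_buy(price=98, qty=4): fills=none; bids=[#8:4@98 #5:9@97] asks=[#7:5@99 #1:4@100]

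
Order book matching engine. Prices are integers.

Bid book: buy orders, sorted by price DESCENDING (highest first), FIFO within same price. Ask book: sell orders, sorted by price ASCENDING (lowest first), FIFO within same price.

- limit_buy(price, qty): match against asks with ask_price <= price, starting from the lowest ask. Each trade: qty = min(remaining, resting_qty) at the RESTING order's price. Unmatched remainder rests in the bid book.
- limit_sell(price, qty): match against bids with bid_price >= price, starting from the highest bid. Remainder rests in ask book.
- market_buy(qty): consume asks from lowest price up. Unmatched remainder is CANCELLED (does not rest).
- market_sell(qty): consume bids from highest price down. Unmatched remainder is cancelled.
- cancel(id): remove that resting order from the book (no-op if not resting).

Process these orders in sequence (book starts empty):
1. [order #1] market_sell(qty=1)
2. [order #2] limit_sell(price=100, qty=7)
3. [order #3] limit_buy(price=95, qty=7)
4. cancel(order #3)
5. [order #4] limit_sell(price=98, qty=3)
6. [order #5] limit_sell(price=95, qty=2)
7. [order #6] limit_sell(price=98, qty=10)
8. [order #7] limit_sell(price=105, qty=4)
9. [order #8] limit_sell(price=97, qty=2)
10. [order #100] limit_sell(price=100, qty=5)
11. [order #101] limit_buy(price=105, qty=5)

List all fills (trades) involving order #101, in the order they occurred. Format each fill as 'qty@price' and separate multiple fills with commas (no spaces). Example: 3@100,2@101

Answer: 2@95,2@97,1@98

Derivation:
After op 1 [order #1] market_sell(qty=1): fills=none; bids=[-] asks=[-]
After op 2 [order #2] limit_sell(price=100, qty=7): fills=none; bids=[-] asks=[#2:7@100]
After op 3 [order #3] limit_buy(price=95, qty=7): fills=none; bids=[#3:7@95] asks=[#2:7@100]
After op 4 cancel(order #3): fills=none; bids=[-] asks=[#2:7@100]
After op 5 [order #4] limit_sell(price=98, qty=3): fills=none; bids=[-] asks=[#4:3@98 #2:7@100]
After op 6 [order #5] limit_sell(price=95, qty=2): fills=none; bids=[-] asks=[#5:2@95 #4:3@98 #2:7@100]
After op 7 [order #6] limit_sell(price=98, qty=10): fills=none; bids=[-] asks=[#5:2@95 #4:3@98 #6:10@98 #2:7@100]
After op 8 [order #7] limit_sell(price=105, qty=4): fills=none; bids=[-] asks=[#5:2@95 #4:3@98 #6:10@98 #2:7@100 #7:4@105]
After op 9 [order #8] limit_sell(price=97, qty=2): fills=none; bids=[-] asks=[#5:2@95 #8:2@97 #4:3@98 #6:10@98 #2:7@100 #7:4@105]
After op 10 [order #100] limit_sell(price=100, qty=5): fills=none; bids=[-] asks=[#5:2@95 #8:2@97 #4:3@98 #6:10@98 #2:7@100 #100:5@100 #7:4@105]
After op 11 [order #101] limit_buy(price=105, qty=5): fills=#101x#5:2@95 #101x#8:2@97 #101x#4:1@98; bids=[-] asks=[#4:2@98 #6:10@98 #2:7@100 #100:5@100 #7:4@105]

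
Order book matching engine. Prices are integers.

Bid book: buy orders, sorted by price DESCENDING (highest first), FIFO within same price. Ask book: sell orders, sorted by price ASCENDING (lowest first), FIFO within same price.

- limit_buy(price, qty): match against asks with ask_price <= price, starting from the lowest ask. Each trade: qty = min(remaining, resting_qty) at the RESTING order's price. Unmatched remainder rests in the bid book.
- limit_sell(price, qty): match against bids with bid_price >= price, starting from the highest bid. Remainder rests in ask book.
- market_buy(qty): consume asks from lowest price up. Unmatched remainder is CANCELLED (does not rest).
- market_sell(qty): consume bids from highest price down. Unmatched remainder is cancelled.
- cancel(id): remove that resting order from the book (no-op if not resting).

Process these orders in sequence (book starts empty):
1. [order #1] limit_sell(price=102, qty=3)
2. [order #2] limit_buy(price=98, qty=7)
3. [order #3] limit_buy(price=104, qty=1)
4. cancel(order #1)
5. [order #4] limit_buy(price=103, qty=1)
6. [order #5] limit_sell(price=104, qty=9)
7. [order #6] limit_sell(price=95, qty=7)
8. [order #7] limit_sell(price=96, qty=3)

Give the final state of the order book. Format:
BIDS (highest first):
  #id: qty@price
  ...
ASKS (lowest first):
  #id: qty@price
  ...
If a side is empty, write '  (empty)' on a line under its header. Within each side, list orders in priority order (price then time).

Answer: BIDS (highest first):
  (empty)
ASKS (lowest first):
  #7: 2@96
  #5: 9@104

Derivation:
After op 1 [order #1] limit_sell(price=102, qty=3): fills=none; bids=[-] asks=[#1:3@102]
After op 2 [order #2] limit_buy(price=98, qty=7): fills=none; bids=[#2:7@98] asks=[#1:3@102]
After op 3 [order #3] limit_buy(price=104, qty=1): fills=#3x#1:1@102; bids=[#2:7@98] asks=[#1:2@102]
After op 4 cancel(order #1): fills=none; bids=[#2:7@98] asks=[-]
After op 5 [order #4] limit_buy(price=103, qty=1): fills=none; bids=[#4:1@103 #2:7@98] asks=[-]
After op 6 [order #5] limit_sell(price=104, qty=9): fills=none; bids=[#4:1@103 #2:7@98] asks=[#5:9@104]
After op 7 [order #6] limit_sell(price=95, qty=7): fills=#4x#6:1@103 #2x#6:6@98; bids=[#2:1@98] asks=[#5:9@104]
After op 8 [order #7] limit_sell(price=96, qty=3): fills=#2x#7:1@98; bids=[-] asks=[#7:2@96 #5:9@104]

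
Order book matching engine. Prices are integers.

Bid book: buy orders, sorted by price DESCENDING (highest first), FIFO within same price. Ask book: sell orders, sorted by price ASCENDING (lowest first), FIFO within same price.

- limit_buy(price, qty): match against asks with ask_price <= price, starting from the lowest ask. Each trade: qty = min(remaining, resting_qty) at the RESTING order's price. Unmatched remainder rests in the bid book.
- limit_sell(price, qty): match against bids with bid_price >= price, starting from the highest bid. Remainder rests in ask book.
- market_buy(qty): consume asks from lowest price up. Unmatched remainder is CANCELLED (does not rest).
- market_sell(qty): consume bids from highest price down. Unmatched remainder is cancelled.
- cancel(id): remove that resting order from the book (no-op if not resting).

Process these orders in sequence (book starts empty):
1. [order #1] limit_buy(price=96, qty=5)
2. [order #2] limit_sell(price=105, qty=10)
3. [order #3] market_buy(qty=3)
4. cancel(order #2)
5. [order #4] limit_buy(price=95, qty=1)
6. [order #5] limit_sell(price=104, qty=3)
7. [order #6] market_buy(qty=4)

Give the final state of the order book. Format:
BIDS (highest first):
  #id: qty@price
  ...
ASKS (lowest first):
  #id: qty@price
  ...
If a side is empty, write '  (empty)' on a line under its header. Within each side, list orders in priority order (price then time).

After op 1 [order #1] limit_buy(price=96, qty=5): fills=none; bids=[#1:5@96] asks=[-]
After op 2 [order #2] limit_sell(price=105, qty=10): fills=none; bids=[#1:5@96] asks=[#2:10@105]
After op 3 [order #3] market_buy(qty=3): fills=#3x#2:3@105; bids=[#1:5@96] asks=[#2:7@105]
After op 4 cancel(order #2): fills=none; bids=[#1:5@96] asks=[-]
After op 5 [order #4] limit_buy(price=95, qty=1): fills=none; bids=[#1:5@96 #4:1@95] asks=[-]
After op 6 [order #5] limit_sell(price=104, qty=3): fills=none; bids=[#1:5@96 #4:1@95] asks=[#5:3@104]
After op 7 [order #6] market_buy(qty=4): fills=#6x#5:3@104; bids=[#1:5@96 #4:1@95] asks=[-]

Answer: BIDS (highest first):
  #1: 5@96
  #4: 1@95
ASKS (lowest first):
  (empty)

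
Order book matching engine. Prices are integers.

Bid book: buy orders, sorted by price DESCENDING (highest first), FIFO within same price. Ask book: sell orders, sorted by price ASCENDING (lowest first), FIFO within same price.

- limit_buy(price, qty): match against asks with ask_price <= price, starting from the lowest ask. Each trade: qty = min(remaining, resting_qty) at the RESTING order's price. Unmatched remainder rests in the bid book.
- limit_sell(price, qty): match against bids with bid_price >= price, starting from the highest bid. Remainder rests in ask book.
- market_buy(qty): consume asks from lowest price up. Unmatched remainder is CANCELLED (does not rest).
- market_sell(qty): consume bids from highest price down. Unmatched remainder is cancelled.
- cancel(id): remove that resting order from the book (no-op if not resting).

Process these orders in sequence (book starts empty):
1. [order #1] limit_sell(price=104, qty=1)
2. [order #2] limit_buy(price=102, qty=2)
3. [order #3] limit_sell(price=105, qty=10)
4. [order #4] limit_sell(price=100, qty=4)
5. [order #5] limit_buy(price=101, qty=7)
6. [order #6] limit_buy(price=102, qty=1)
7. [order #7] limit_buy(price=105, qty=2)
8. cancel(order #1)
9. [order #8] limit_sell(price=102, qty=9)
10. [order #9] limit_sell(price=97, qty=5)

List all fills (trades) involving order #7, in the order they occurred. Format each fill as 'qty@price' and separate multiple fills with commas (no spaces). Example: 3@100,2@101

Answer: 1@104,1@105

Derivation:
After op 1 [order #1] limit_sell(price=104, qty=1): fills=none; bids=[-] asks=[#1:1@104]
After op 2 [order #2] limit_buy(price=102, qty=2): fills=none; bids=[#2:2@102] asks=[#1:1@104]
After op 3 [order #3] limit_sell(price=105, qty=10): fills=none; bids=[#2:2@102] asks=[#1:1@104 #3:10@105]
After op 4 [order #4] limit_sell(price=100, qty=4): fills=#2x#4:2@102; bids=[-] asks=[#4:2@100 #1:1@104 #3:10@105]
After op 5 [order #5] limit_buy(price=101, qty=7): fills=#5x#4:2@100; bids=[#5:5@101] asks=[#1:1@104 #3:10@105]
After op 6 [order #6] limit_buy(price=102, qty=1): fills=none; bids=[#6:1@102 #5:5@101] asks=[#1:1@104 #3:10@105]
After op 7 [order #7] limit_buy(price=105, qty=2): fills=#7x#1:1@104 #7x#3:1@105; bids=[#6:1@102 #5:5@101] asks=[#3:9@105]
After op 8 cancel(order #1): fills=none; bids=[#6:1@102 #5:5@101] asks=[#3:9@105]
After op 9 [order #8] limit_sell(price=102, qty=9): fills=#6x#8:1@102; bids=[#5:5@101] asks=[#8:8@102 #3:9@105]
After op 10 [order #9] limit_sell(price=97, qty=5): fills=#5x#9:5@101; bids=[-] asks=[#8:8@102 #3:9@105]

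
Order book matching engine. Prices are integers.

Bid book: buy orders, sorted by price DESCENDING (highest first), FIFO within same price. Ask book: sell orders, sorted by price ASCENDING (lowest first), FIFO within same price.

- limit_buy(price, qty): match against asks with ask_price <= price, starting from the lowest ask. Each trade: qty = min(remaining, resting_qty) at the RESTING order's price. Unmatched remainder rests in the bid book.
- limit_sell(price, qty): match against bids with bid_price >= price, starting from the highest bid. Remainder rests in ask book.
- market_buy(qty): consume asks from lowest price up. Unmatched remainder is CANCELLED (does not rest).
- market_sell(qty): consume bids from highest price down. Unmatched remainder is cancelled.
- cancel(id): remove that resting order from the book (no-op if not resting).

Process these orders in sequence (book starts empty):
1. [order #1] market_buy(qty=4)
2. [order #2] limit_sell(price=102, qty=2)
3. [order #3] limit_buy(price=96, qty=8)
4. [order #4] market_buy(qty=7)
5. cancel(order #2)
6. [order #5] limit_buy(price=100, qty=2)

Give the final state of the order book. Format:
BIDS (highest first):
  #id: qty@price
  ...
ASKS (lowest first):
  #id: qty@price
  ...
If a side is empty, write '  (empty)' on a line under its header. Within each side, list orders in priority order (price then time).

Answer: BIDS (highest first):
  #5: 2@100
  #3: 8@96
ASKS (lowest first):
  (empty)

Derivation:
After op 1 [order #1] market_buy(qty=4): fills=none; bids=[-] asks=[-]
After op 2 [order #2] limit_sell(price=102, qty=2): fills=none; bids=[-] asks=[#2:2@102]
After op 3 [order #3] limit_buy(price=96, qty=8): fills=none; bids=[#3:8@96] asks=[#2:2@102]
After op 4 [order #4] market_buy(qty=7): fills=#4x#2:2@102; bids=[#3:8@96] asks=[-]
After op 5 cancel(order #2): fills=none; bids=[#3:8@96] asks=[-]
After op 6 [order #5] limit_buy(price=100, qty=2): fills=none; bids=[#5:2@100 #3:8@96] asks=[-]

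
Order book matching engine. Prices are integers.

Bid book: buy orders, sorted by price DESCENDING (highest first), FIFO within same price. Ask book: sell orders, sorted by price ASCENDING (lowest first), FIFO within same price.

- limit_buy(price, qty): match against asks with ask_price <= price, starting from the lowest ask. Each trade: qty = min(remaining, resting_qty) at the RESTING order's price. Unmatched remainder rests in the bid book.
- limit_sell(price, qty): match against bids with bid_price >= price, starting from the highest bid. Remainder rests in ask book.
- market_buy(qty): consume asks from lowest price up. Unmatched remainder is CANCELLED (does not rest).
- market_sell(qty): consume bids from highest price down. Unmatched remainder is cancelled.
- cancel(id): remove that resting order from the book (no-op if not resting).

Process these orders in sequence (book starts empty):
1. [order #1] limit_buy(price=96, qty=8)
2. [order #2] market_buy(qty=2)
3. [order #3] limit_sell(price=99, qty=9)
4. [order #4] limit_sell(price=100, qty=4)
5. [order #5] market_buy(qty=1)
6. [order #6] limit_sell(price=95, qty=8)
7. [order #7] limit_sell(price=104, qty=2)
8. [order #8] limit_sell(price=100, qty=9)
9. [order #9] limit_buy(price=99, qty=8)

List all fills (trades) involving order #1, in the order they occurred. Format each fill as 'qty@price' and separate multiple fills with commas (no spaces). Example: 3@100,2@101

Answer: 8@96

Derivation:
After op 1 [order #1] limit_buy(price=96, qty=8): fills=none; bids=[#1:8@96] asks=[-]
After op 2 [order #2] market_buy(qty=2): fills=none; bids=[#1:8@96] asks=[-]
After op 3 [order #3] limit_sell(price=99, qty=9): fills=none; bids=[#1:8@96] asks=[#3:9@99]
After op 4 [order #4] limit_sell(price=100, qty=4): fills=none; bids=[#1:8@96] asks=[#3:9@99 #4:4@100]
After op 5 [order #5] market_buy(qty=1): fills=#5x#3:1@99; bids=[#1:8@96] asks=[#3:8@99 #4:4@100]
After op 6 [order #6] limit_sell(price=95, qty=8): fills=#1x#6:8@96; bids=[-] asks=[#3:8@99 #4:4@100]
After op 7 [order #7] limit_sell(price=104, qty=2): fills=none; bids=[-] asks=[#3:8@99 #4:4@100 #7:2@104]
After op 8 [order #8] limit_sell(price=100, qty=9): fills=none; bids=[-] asks=[#3:8@99 #4:4@100 #8:9@100 #7:2@104]
After op 9 [order #9] limit_buy(price=99, qty=8): fills=#9x#3:8@99; bids=[-] asks=[#4:4@100 #8:9@100 #7:2@104]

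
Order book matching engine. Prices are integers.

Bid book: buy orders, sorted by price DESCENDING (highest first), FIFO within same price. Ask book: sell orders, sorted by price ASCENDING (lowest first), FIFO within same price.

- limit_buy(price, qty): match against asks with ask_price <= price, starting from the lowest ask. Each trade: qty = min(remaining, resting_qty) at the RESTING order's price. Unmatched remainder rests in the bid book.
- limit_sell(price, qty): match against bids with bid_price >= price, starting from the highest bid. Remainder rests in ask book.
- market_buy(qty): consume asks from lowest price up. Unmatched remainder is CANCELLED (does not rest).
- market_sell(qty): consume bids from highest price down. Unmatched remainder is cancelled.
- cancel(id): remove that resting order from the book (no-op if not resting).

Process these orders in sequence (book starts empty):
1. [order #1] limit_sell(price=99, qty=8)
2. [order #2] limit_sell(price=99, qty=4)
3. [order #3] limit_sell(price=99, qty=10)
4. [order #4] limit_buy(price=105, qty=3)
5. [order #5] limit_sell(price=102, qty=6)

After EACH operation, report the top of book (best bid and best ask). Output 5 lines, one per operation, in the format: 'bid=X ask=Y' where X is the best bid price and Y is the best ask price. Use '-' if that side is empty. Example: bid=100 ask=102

Answer: bid=- ask=99
bid=- ask=99
bid=- ask=99
bid=- ask=99
bid=- ask=99

Derivation:
After op 1 [order #1] limit_sell(price=99, qty=8): fills=none; bids=[-] asks=[#1:8@99]
After op 2 [order #2] limit_sell(price=99, qty=4): fills=none; bids=[-] asks=[#1:8@99 #2:4@99]
After op 3 [order #3] limit_sell(price=99, qty=10): fills=none; bids=[-] asks=[#1:8@99 #2:4@99 #3:10@99]
After op 4 [order #4] limit_buy(price=105, qty=3): fills=#4x#1:3@99; bids=[-] asks=[#1:5@99 #2:4@99 #3:10@99]
After op 5 [order #5] limit_sell(price=102, qty=6): fills=none; bids=[-] asks=[#1:5@99 #2:4@99 #3:10@99 #5:6@102]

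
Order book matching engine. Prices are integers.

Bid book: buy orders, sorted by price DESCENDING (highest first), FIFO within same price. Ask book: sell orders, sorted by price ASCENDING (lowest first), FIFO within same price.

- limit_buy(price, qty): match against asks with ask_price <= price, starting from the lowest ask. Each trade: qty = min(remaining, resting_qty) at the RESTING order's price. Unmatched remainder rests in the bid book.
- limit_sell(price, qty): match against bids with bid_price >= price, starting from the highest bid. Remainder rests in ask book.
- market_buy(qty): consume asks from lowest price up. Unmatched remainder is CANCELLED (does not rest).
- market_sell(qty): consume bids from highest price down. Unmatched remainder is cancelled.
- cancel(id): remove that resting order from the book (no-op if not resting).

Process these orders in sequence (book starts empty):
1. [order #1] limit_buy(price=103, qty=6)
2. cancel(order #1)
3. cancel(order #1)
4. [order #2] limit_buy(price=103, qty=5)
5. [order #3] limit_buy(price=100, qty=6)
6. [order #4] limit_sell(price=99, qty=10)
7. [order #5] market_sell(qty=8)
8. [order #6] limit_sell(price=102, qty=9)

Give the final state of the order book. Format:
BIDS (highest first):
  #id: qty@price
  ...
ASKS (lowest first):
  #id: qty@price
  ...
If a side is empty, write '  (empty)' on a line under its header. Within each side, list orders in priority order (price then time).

Answer: BIDS (highest first):
  (empty)
ASKS (lowest first):
  #6: 9@102

Derivation:
After op 1 [order #1] limit_buy(price=103, qty=6): fills=none; bids=[#1:6@103] asks=[-]
After op 2 cancel(order #1): fills=none; bids=[-] asks=[-]
After op 3 cancel(order #1): fills=none; bids=[-] asks=[-]
After op 4 [order #2] limit_buy(price=103, qty=5): fills=none; bids=[#2:5@103] asks=[-]
After op 5 [order #3] limit_buy(price=100, qty=6): fills=none; bids=[#2:5@103 #3:6@100] asks=[-]
After op 6 [order #4] limit_sell(price=99, qty=10): fills=#2x#4:5@103 #3x#4:5@100; bids=[#3:1@100] asks=[-]
After op 7 [order #5] market_sell(qty=8): fills=#3x#5:1@100; bids=[-] asks=[-]
After op 8 [order #6] limit_sell(price=102, qty=9): fills=none; bids=[-] asks=[#6:9@102]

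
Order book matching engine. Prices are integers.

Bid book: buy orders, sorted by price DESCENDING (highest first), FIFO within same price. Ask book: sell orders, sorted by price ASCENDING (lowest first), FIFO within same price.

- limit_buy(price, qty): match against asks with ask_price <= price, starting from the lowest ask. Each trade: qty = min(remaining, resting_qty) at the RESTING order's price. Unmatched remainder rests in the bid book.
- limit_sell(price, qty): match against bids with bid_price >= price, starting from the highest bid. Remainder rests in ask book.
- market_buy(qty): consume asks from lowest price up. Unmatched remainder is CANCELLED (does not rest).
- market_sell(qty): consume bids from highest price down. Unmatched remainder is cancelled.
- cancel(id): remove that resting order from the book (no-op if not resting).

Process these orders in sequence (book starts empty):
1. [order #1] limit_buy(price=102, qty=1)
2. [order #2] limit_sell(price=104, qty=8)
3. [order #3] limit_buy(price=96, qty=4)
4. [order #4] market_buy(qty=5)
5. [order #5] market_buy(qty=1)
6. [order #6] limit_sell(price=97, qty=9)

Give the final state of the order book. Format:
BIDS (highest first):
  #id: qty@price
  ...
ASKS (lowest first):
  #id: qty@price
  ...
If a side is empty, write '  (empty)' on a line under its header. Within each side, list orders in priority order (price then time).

After op 1 [order #1] limit_buy(price=102, qty=1): fills=none; bids=[#1:1@102] asks=[-]
After op 2 [order #2] limit_sell(price=104, qty=8): fills=none; bids=[#1:1@102] asks=[#2:8@104]
After op 3 [order #3] limit_buy(price=96, qty=4): fills=none; bids=[#1:1@102 #3:4@96] asks=[#2:8@104]
After op 4 [order #4] market_buy(qty=5): fills=#4x#2:5@104; bids=[#1:1@102 #3:4@96] asks=[#2:3@104]
After op 5 [order #5] market_buy(qty=1): fills=#5x#2:1@104; bids=[#1:1@102 #3:4@96] asks=[#2:2@104]
After op 6 [order #6] limit_sell(price=97, qty=9): fills=#1x#6:1@102; bids=[#3:4@96] asks=[#6:8@97 #2:2@104]

Answer: BIDS (highest first):
  #3: 4@96
ASKS (lowest first):
  #6: 8@97
  #2: 2@104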